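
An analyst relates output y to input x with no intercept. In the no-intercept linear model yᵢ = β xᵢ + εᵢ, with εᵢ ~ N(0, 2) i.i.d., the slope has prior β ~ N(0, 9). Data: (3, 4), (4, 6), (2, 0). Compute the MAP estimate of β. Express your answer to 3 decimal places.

log p(β | y) = −Σ(yᵢ − βxᵢ)²/(2·2) − β²/(2·9) + const.
Setting the derivative to zero: Σxᵢ(yᵢ − βxᵢ)/2 − β/9 = 0, so β = Σxᵢyᵢ / (Σxᵢ² + σ²/τ²).
Σxᵢyᵢ = 3·4 + 4·6 + 2·0 = 36; Σxᵢ² = 29; σ²/τ² = 2/9.
β̂_MAP = 36 / (29 + 2/9) = 36/(263/9) = 324/263 ≈ 1.232.

β̂_MAP = 1.232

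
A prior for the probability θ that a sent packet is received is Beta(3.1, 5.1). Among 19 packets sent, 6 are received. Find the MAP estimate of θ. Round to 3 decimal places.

θ̂_MAP = 0.321

Prior: Beta(3.1, 5.1).
Data: 6 successes in 19 trials. The binomial likelihood contributes θ^6(1−θ)^13, so the posterior is Beta(3.1+6, 5.1+13) = Beta(9.1, 18.1).
For Beta(a, b) with a, b > 1 the mode is (a−1)/(a+b−2) = 8.1/25.2 ≈ 0.321.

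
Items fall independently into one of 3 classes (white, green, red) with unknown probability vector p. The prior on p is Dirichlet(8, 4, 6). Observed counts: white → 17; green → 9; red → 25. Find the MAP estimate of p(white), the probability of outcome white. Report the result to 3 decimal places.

The posterior is Dirichlet(αᵢ + nᵢ) = Dirichlet(25, 13, 31).
For a Dirichlet(a₁,…,a_K) with all aᵢ > 1, the mode has j-th component (aⱼ − 1)/(Σaᵢ − K).
Here Σaᵢ = 69 and K = 3, so p(white) = (25 − 1)/(69 − 3) = 24/66 ≈ 0.364.

MAP estimate of p(white) = 0.364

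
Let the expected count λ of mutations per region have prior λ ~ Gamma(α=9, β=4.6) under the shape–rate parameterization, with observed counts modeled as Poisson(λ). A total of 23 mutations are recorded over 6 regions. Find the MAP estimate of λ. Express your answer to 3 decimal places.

λ̂_MAP = 2.925

Σxᵢ = 23, n = 6.
Posterior ∝ λ^8e^(−4.6λ) · λ^23e^(−6λ) = λ^31e^(−10.6λ), i.e. Gamma(shape=32, rate=10.6).
The mode of a Gamma(a, b) with a ≥ 1 (shape–rate) is (a−1)/b = 31/10.6 ≈ 2.925.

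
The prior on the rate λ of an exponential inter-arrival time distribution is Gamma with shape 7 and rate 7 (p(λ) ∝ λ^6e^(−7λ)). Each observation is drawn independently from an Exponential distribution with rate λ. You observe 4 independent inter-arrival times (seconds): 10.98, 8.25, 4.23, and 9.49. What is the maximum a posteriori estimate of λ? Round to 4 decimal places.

λ̂_MAP = 0.2503

The Exponential(rate=λ) likelihood is ∝ λ^n e^(−λΣtᵢ). Here n = 4 and Σtᵢ = 10.98 + 8.25 + 4.23 + 9.49 = 32.95.
Posterior ∝ λ^6e^(−7λ) · λ^4e^(−32.95λ) = λ^10e^(−39.95λ), i.e. Gamma(11, 39.95).
Mode = (a−1)/b = 10/39.95 ≈ 0.2503.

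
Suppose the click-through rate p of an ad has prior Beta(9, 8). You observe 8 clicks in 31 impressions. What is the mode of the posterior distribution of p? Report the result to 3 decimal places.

p̂_MAP = 0.348

Prior: Beta(9, 8).
Data: 8 successes in 31 trials. The binomial likelihood contributes p^8(1−p)^23, so the posterior is Beta(9+8, 8+23) = Beta(17, 31).
For Beta(a, b) with a, b > 1 the mode is (a−1)/(a+b−2) = 16/46 ≈ 0.348.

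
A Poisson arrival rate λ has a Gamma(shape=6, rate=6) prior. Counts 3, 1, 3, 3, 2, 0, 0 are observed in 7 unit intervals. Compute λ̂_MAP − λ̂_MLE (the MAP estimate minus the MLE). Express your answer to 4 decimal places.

Σxᵢ = 12. Posterior is Gamma(18, 13); MAP = (18−1)/13 = 17/13 ≈ 1.30769.
MLE = x̄ = 12/7 ≈ 1.71429.
Difference = 17/13 − 12/7 = -37/91 ≈ -0.4066.

MAP − MLE = -0.4066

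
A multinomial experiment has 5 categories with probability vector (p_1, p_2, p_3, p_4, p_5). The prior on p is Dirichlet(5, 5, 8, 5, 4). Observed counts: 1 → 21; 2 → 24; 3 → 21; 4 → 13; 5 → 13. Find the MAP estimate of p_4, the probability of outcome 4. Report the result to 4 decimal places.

MAP estimate: 0.1491

The posterior is Dirichlet(αᵢ + nᵢ) = Dirichlet(26, 29, 29, 18, 17).
For a Dirichlet(a₁,…,a_K) with all aᵢ > 1, the mode has j-th component (aⱼ − 1)/(Σaᵢ − K).
Here Σaᵢ = 119 and K = 5, so p_4 = (18 − 1)/(119 − 5) = 17/114 ≈ 0.1491.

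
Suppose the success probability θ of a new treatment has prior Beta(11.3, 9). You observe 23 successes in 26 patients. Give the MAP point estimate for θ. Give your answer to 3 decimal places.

θ̂_MAP = 0.752

Prior: Beta(11.3, 9).
Data: 23 successes in 26 trials. The binomial likelihood contributes θ^23(1−θ)^3, so the posterior is Beta(11.3+23, 9+3) = Beta(34.3, 12).
For Beta(a, b) with a, b > 1 the mode is (a−1)/(a+b−2) = 33.3/44.3 ≈ 0.752.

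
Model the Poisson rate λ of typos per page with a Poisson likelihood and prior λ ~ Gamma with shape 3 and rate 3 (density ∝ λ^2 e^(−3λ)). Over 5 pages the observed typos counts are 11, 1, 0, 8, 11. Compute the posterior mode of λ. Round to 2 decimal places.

λ̂_MAP = 4.13

Σxᵢ = 11+1+0+8+11 = 31, with n = 5.
Posterior ∝ λ^2e^(−3λ) · λ^31e^(−5λ) = λ^33e^(−8λ), i.e. Gamma(shape=34, rate=8).
The mode of a Gamma(a, b) with a ≥ 1 (shape–rate) is (a−1)/b = 33/8 ≈ 4.13.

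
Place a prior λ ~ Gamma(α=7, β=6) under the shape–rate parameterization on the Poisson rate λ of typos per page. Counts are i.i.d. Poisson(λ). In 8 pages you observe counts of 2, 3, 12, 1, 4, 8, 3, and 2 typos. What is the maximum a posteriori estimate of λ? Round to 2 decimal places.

Σxᵢ = 2+3+12+1+4+8+3+2 = 35, with n = 8.
Posterior ∝ λ^6e^(−6λ) · λ^35e^(−8λ) = λ^41e^(−14λ), i.e. Gamma(shape=42, rate=14).
The mode of a Gamma(a, b) with a ≥ 1 (shape–rate) is (a−1)/b = 41/14 ≈ 2.93.

λ̂_MAP = 2.93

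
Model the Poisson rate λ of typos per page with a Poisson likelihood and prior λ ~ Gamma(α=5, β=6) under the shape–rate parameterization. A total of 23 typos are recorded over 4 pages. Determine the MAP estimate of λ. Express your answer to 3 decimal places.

λ̂_MAP = 2.700

Σxᵢ = 23, n = 4.
Posterior ∝ λ^4e^(−6λ) · λ^23e^(−4λ) = λ^27e^(−10λ), i.e. Gamma(shape=28, rate=10).
The mode of a Gamma(a, b) with a ≥ 1 (shape–rate) is (a−1)/b = 27/10 ≈ 2.700.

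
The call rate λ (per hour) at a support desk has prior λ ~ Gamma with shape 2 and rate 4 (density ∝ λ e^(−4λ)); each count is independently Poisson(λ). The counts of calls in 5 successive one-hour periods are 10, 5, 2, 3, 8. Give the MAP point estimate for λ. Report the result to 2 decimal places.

Σxᵢ = 10+5+2+3+8 = 28, with n = 5.
Posterior ∝ λe^(−4λ) · λ^28e^(−5λ) = λ^29e^(−9λ), i.e. Gamma(shape=30, rate=9).
The mode of a Gamma(a, b) with a ≥ 1 (shape–rate) is (a−1)/b = 29/9 ≈ 3.22.

λ̂_MAP = 3.22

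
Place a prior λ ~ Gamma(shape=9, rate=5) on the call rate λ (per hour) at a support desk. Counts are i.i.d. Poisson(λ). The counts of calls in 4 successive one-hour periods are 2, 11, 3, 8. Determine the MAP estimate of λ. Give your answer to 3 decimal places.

λ̂_MAP = 3.556

Σxᵢ = 2+11+3+8 = 24, with n = 4.
Posterior ∝ λ^8e^(−5λ) · λ^24e^(−4λ) = λ^32e^(−9λ), i.e. Gamma(shape=33, rate=9).
The mode of a Gamma(a, b) with a ≥ 1 (shape–rate) is (a−1)/b = 32/9 ≈ 3.556.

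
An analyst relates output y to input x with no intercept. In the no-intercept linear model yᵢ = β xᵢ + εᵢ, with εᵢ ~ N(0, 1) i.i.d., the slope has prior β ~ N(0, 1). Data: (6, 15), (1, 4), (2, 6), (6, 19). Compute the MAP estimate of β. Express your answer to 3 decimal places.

β̂_MAP = 2.821

log p(β | y) = −Σ(yᵢ − βxᵢ)²/(2·1) − β²/(2·1) + const.
Setting the derivative to zero: Σxᵢ(yᵢ − βxᵢ)/1 − β/1 = 0, so β = Σxᵢyᵢ / (Σxᵢ² + σ²/τ²).
Σxᵢyᵢ = 6·15 + 1·4 + 2·6 + 6·19 = 220; Σxᵢ² = 77; σ²/τ² = 1.
β̂_MAP = 220 / (77 + 1) = 220/78 ≈ 2.821.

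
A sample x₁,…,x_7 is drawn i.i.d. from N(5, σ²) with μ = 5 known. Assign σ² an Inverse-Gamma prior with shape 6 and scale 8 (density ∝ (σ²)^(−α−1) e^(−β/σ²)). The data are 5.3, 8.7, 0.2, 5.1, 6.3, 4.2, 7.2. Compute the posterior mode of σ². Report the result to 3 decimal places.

σ̂²_MAP = 2.857

Sum of squared deviations about the known mean: SS = (5.3−5)² + (8.7−5)² + (0.2−5)² + (5.1−5)² + (6.3−5)² + (4.2−5)² + (7.2−5)² = 44.
The Normal likelihood contributes (σ²)^(−n/2) exp(−SS/(2σ²)), so the posterior is Inverse-Gamma(α + n/2, β + SS/2) = Inverse-Gamma(9.5, 30).
The mode of Inverse-Gamma(a, b) is b/(a+1) = 30/10.5 ≈ 2.857.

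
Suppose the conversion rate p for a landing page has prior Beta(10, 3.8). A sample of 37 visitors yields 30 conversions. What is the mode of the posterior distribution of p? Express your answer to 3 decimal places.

p̂_MAP = 0.799

Prior: Beta(10, 3.8).
Data: 30 successes in 37 trials. The binomial likelihood contributes p^30(1−p)^7, so the posterior is Beta(10+30, 3.8+7) = Beta(40, 10.8).
For Beta(a, b) with a, b > 1 the mode is (a−1)/(a+b−2) = 39/48.8 ≈ 0.799.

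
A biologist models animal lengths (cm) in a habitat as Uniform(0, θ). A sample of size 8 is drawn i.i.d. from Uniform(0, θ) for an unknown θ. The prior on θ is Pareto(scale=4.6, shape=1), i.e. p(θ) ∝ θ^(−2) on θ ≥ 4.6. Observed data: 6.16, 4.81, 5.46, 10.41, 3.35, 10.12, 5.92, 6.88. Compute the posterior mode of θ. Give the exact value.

The Uniform(0, θ) likelihood is θ^(−n) for θ ≥ max(xᵢ), zero otherwise. Here max(xᵢ) = 10.41.
Posterior ∝ θ^(−2) · θ^(−8) = θ^(−10) on θ ≥ max(4.6, 10.41) = 10.41.
This density is strictly decreasing in θ, so the posterior mode lies at the lower boundary of the support.

θ̂_MAP = 10.41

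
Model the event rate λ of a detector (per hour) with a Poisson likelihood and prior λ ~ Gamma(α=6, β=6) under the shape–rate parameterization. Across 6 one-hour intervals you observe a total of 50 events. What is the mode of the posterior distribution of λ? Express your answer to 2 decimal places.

λ̂_MAP = 4.58

Σxᵢ = 50, n = 6.
Posterior ∝ λ^5e^(−6λ) · λ^50e^(−6λ) = λ^55e^(−12λ), i.e. Gamma(shape=56, rate=12).
The mode of a Gamma(a, b) with a ≥ 1 (shape–rate) is (a−1)/b = 55/12 ≈ 4.58.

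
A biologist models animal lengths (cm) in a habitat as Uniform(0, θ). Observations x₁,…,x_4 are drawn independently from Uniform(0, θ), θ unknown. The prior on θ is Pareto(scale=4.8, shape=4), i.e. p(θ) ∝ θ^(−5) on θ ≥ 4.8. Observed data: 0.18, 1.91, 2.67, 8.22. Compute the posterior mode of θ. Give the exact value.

θ̂_MAP = 8.22

The Uniform(0, θ) likelihood is θ^(−n) for θ ≥ max(xᵢ), zero otherwise. Here max(xᵢ) = 8.22.
Posterior ∝ θ^(−5) · θ^(−4) = θ^(−9) on θ ≥ max(4.8, 8.22) = 8.22.
This density is strictly decreasing in θ, so the posterior mode lies at the lower boundary of the support.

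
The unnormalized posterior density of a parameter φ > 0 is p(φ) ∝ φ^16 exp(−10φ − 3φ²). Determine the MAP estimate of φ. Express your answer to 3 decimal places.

ℓ'(φ) = 16/φ − 10 − 6φ. Setting this to zero and multiplying by φ: 6φ² + 10φ − 16 = 0.
φ = (−10 + √(10² + 4·6·16)) / (2·6) = (−10 + √484) / 12 = (−10 + 22)/12 = 1.
ℓ''(φ) = −16/φ² − 6 < 0, confirming a maximum.

φ̂_MAP = 1.000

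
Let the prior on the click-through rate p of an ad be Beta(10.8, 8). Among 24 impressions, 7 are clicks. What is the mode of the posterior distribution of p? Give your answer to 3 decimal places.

p̂_MAP = 0.412

Prior: Beta(10.8, 8).
Data: 7 successes in 24 trials. The binomial likelihood contributes p^7(1−p)^17, so the posterior is Beta(10.8+7, 8+17) = Beta(17.8, 25).
For Beta(a, b) with a, b > 1 the mode is (a−1)/(a+b−2) = 16.8/40.8 ≈ 0.412.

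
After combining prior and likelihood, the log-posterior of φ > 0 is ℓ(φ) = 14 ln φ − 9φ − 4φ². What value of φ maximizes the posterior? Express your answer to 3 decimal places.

ℓ'(φ) = 14/φ − 9 − 8φ. Setting this to zero and multiplying by φ: 8φ² + 9φ − 14 = 0.
φ = (−9 + √(9² + 4·8·14)) / (2·8) = (−9 + √529) / 16 = (−9 + 23)/16 = 7/8.
ℓ''(φ) = −14/φ² − 8 < 0, confirming a maximum.

φ̂_MAP = 0.875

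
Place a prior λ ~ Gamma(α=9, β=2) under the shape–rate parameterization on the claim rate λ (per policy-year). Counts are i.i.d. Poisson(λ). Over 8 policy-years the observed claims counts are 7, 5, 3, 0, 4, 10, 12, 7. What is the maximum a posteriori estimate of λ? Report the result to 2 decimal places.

Σxᵢ = 7+5+3+0+4+10+12+7 = 48, with n = 8.
Posterior ∝ λ^8e^(−2λ) · λ^48e^(−8λ) = λ^56e^(−10λ), i.e. Gamma(shape=57, rate=10).
The mode of a Gamma(a, b) with a ≥ 1 (shape–rate) is (a−1)/b = 56/10 ≈ 5.60.

λ̂_MAP = 5.60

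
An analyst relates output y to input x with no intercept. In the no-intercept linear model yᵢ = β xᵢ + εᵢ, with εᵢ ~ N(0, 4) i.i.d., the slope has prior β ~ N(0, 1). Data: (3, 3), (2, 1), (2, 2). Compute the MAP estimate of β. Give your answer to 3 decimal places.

log p(β | y) = −Σ(yᵢ − βxᵢ)²/(2·4) − β²/(2·1) + const.
Setting the derivative to zero: Σxᵢ(yᵢ − βxᵢ)/4 − β/1 = 0, so β = Σxᵢyᵢ / (Σxᵢ² + σ²/τ²).
Σxᵢyᵢ = 3·3 + 2·1 + 2·2 = 15; Σxᵢ² = 17; σ²/τ² = 4.
β̂_MAP = 15 / (17 + 4) = 15/21 ≈ 0.714.

β̂_MAP = 0.714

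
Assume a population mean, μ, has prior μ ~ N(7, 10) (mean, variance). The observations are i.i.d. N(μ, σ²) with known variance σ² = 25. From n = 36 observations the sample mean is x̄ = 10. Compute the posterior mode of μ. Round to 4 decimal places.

n = 36, x̄ = 10.
For a Normal prior and Normal likelihood with known variance, the posterior is Normal; its mode equals its mean, the precision-weighted average.
Prior precision 1/σ₀² = 1/10 = 0.1; data precision n/σ² = 36/25 = 1.44.
μ̂ = (0.1·7 + 1.44·10) / (0.1 + 1.44) = 15.1/1.54 = 755/77 ≈ 9.8052.

μ̂_MAP = 9.8052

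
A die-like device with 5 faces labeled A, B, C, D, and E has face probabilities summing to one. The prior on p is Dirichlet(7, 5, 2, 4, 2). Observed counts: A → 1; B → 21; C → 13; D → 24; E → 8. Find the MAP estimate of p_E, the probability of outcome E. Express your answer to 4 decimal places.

The posterior is Dirichlet(αᵢ + nᵢ) = Dirichlet(8, 26, 15, 28, 10).
For a Dirichlet(a₁,…,a_K) with all aᵢ > 1, the mode has j-th component (aⱼ − 1)/(Σaᵢ − K).
Here Σaᵢ = 87 and K = 5, so p_E = (10 − 1)/(87 − 5) = 9/82 ≈ 0.1098.

MAP estimate of p_E = 0.1098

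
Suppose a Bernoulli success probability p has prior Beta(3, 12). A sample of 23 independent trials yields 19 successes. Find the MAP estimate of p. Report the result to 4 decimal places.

Prior: Beta(3, 12).
Data: 19 successes in 23 trials. The binomial likelihood contributes p^19(1−p)^4, so the posterior is Beta(3+19, 12+4) = Beta(22, 16).
For Beta(a, b) with a, b > 1 the mode is (a−1)/(a+b−2) = 21/36 ≈ 0.5833.

p̂_MAP = 0.5833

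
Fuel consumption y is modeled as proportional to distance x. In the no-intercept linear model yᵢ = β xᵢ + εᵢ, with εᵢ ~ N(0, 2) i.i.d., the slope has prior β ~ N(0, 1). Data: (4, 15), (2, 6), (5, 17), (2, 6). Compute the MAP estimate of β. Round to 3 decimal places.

β̂_MAP = 3.314

log p(β | y) = −Σ(yᵢ − βxᵢ)²/(2·2) − β²/(2·1) + const.
Setting the derivative to zero: Σxᵢ(yᵢ − βxᵢ)/2 − β/1 = 0, so β = Σxᵢyᵢ / (Σxᵢ² + σ²/τ²).
Σxᵢyᵢ = 4·15 + 2·6 + 5·17 + 2·6 = 169; Σxᵢ² = 49; σ²/τ² = 2.
β̂_MAP = 169 / (49 + 2) = 169/51 ≈ 3.314.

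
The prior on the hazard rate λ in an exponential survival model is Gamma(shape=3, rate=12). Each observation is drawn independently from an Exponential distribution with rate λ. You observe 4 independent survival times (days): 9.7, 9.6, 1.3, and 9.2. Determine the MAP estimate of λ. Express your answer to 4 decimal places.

λ̂_MAP = 0.1435

The Exponential(rate=λ) likelihood is ∝ λ^n e^(−λΣtᵢ). Here n = 4 and Σtᵢ = 9.7 + 9.6 + 1.3 + 9.2 = 29.8.
Posterior ∝ λ^2e^(−12λ) · λ^4e^(−29.8λ) = λ^6e^(−41.8λ), i.e. Gamma(7, 41.8).
Mode = (a−1)/b = 6/41.8 ≈ 0.1435.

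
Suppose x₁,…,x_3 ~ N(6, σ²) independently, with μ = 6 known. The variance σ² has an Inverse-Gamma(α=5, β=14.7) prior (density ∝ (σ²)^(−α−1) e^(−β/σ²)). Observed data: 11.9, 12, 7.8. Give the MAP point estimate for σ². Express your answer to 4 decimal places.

Sum of squared deviations about the known mean: SS = (11.9−6)² + (12−6)² + (7.8−6)² = 74.05.
The Normal likelihood contributes (σ²)^(−n/2) exp(−SS/(2σ²)), so the posterior is Inverse-Gamma(α + n/2, β + SS/2) = Inverse-Gamma(6.5, 51.725).
The mode of Inverse-Gamma(a, b) is b/(a+1) = 51.725/7.5 ≈ 6.8967.

σ̂²_MAP = 6.8967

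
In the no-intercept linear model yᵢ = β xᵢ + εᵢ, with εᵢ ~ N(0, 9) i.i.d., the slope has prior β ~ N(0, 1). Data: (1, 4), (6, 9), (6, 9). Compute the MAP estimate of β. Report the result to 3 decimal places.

β̂_MAP = 1.366

log p(β | y) = −Σ(yᵢ − βxᵢ)²/(2·9) − β²/(2·1) + const.
Setting the derivative to zero: Σxᵢ(yᵢ − βxᵢ)/9 − β/1 = 0, so β = Σxᵢyᵢ / (Σxᵢ² + σ²/τ²).
Σxᵢyᵢ = 1·4 + 6·9 + 6·9 = 112; Σxᵢ² = 73; σ²/τ² = 9.
β̂_MAP = 112 / (73 + 9) = 112/82 ≈ 1.366.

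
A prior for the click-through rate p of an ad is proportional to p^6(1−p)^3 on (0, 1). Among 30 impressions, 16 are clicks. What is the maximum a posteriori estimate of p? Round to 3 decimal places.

The prior density ∝ p^6(1−p)^3 is the kernel of Beta(7, 4).
Data: 16 successes in 30 trials. The binomial likelihood contributes p^16(1−p)^14, so the posterior is Beta(7+16, 4+14) = Beta(23, 18).
For Beta(a, b) with a, b > 1 the mode is (a−1)/(a+b−2) = 22/39 ≈ 0.564.

p̂_MAP = 0.564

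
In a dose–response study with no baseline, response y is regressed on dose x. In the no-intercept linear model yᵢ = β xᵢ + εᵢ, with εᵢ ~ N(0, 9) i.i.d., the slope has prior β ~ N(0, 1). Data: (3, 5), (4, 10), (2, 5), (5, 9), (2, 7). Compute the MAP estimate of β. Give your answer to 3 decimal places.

β̂_MAP = 1.851

log p(β | y) = −Σ(yᵢ − βxᵢ)²/(2·9) − β²/(2·1) + const.
Setting the derivative to zero: Σxᵢ(yᵢ − βxᵢ)/9 − β/1 = 0, so β = Σxᵢyᵢ / (Σxᵢ² + σ²/τ²).
Σxᵢyᵢ = 3·5 + 4·10 + 2·5 + 5·9 + 2·7 = 124; Σxᵢ² = 58; σ²/τ² = 9.
β̂_MAP = 124 / (58 + 9) = 124/67 ≈ 1.851.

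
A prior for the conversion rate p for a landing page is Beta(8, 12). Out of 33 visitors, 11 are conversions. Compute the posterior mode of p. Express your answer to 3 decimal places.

Prior: Beta(8, 12).
Data: 11 successes in 33 trials. The binomial likelihood contributes p^11(1−p)^22, so the posterior is Beta(8+11, 12+22) = Beta(19, 34).
For Beta(a, b) with a, b > 1 the mode is (a−1)/(a+b−2) = 18/51 ≈ 0.353.

p̂_MAP = 0.353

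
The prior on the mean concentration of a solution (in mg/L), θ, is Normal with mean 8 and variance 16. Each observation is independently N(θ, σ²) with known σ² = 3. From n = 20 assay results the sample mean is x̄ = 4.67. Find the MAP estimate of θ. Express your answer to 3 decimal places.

n = 20, x̄ = 4.67.
For a Normal prior and Normal likelihood with known variance, the posterior is Normal; its mode equals its mean, the precision-weighted average.
Prior precision 1/σ₀² = 1/16 = 0.0625; data precision n/σ² = 20/3.
θ̂ = (0.0625·8 + (20/3)·4.67) / (0.0625 + 20/3) = (949/30)/(323/48) = 7592/1615 ≈ 4.701.

θ̂_MAP = 4.701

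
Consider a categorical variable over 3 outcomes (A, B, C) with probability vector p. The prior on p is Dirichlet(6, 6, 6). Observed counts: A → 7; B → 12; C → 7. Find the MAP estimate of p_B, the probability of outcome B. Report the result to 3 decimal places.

MAP estimate of p_B = 0.415

The posterior is Dirichlet(αᵢ + nᵢ) = Dirichlet(13, 18, 13).
For a Dirichlet(a₁,…,a_K) with all aᵢ > 1, the mode has j-th component (aⱼ − 1)/(Σaᵢ − K).
Here Σaᵢ = 44 and K = 3, so p_B = (18 − 1)/(44 − 3) = 17/41 ≈ 0.415.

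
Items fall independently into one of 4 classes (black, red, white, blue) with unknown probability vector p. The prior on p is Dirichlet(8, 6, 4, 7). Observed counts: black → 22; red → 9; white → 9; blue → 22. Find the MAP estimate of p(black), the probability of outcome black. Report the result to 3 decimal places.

MAP estimate of p(black) = 0.349

The posterior is Dirichlet(αᵢ + nᵢ) = Dirichlet(30, 15, 13, 29).
For a Dirichlet(a₁,…,a_K) with all aᵢ > 1, the mode has j-th component (aⱼ − 1)/(Σaᵢ − K).
Here Σaᵢ = 87 and K = 4, so p(black) = (30 − 1)/(87 − 4) = 29/83 ≈ 0.349.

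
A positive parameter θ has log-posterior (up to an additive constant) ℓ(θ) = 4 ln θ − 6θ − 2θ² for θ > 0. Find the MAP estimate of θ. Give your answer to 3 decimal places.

ℓ'(θ) = 4/θ − 6 − 4θ. Setting this to zero and multiplying by θ: 4θ² + 6θ − 4 = 0.
θ = (−6 + √(6² + 4·4·4)) / (2·4) = (−6 + √100) / 8 = (−6 + 10)/8 = 1/2.
ℓ''(θ) = −4/θ² − 4 < 0, confirming a maximum.

θ̂_MAP = 0.500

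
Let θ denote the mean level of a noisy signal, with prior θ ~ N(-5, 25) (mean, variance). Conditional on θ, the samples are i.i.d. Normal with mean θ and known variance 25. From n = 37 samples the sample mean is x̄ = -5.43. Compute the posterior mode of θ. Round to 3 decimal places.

θ̂_MAP = -5.419

n = 37, x̄ = -5.43.
For a Normal prior and Normal likelihood with known variance, the posterior is Normal; its mode equals its mean, the precision-weighted average.
Prior precision 1/σ₀² = 1/25 = 0.04; data precision n/σ² = 37/25 = 1.48.
θ̂ = (0.04·(-5) + 1.48·(-5.43)) / (0.04 + 1.48) = (-8.2364)/1.52 = -20591/3800 ≈ -5.419.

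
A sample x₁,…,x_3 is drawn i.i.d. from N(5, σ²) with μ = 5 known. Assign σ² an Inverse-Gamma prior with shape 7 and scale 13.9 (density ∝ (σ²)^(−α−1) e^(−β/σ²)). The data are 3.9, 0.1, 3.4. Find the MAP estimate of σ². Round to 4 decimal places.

σ̂²_MAP = 2.9253

Sum of squared deviations about the known mean: SS = (3.9−5)² + (0.1−5)² + (3.4−5)² = 27.78.
The Normal likelihood contributes (σ²)^(−n/2) exp(−SS/(2σ²)), so the posterior is Inverse-Gamma(α + n/2, β + SS/2) = Inverse-Gamma(8.5, 27.79).
The mode of Inverse-Gamma(a, b) is b/(a+1) = 27.79/9.5 ≈ 2.9253.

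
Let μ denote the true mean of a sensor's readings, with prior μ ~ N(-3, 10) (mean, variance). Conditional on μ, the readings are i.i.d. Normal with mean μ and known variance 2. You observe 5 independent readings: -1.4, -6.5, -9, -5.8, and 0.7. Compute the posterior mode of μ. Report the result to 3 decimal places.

n = 5; x̄ = ((-1.4) + (-6.5) + (-9) + (-5.8) + 0.7)/5 = -22/5 = -4.4.
For a Normal prior and Normal likelihood with known variance, the posterior is Normal; its mode equals its mean, the precision-weighted average.
Prior precision 1/σ₀² = 1/10 = 0.1; data precision n/σ² = 5/2 = 2.5.
μ̂ = (0.1·(-3) + 2.5·(-4.4)) / (0.1 + 2.5) = (-11.3)/2.6 = -113/26 ≈ -4.346.

μ̂_MAP = -4.346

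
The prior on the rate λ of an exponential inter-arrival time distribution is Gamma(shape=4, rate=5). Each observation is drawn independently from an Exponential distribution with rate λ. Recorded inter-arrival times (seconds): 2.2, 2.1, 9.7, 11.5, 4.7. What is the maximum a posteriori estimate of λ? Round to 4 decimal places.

The Exponential(rate=λ) likelihood is ∝ λ^n e^(−λΣtᵢ). Here n = 5 and Σtᵢ = 2.2 + 2.1 + 9.7 + 11.5 + 4.7 = 30.2.
Posterior ∝ λ^3e^(−5λ) · λ^5e^(−30.2λ) = λ^8e^(−35.2λ), i.e. Gamma(9, 35.2).
Mode = (a−1)/b = 8/35.2 ≈ 0.2273.

λ̂_MAP = 0.2273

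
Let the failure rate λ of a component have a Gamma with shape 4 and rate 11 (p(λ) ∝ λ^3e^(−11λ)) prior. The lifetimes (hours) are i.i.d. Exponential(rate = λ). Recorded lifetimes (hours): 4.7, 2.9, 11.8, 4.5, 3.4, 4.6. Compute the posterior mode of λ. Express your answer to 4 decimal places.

The Exponential(rate=λ) likelihood is ∝ λ^n e^(−λΣtᵢ). Here n = 6 and Σtᵢ = 4.7 + 2.9 + 11.8 + 4.5 + 3.4 + 4.6 = 31.9.
Posterior ∝ λ^3e^(−11λ) · λ^6e^(−31.9λ) = λ^9e^(−42.9λ), i.e. Gamma(10, 42.9).
Mode = (a−1)/b = 9/42.9 ≈ 0.2098.

λ̂_MAP = 0.2098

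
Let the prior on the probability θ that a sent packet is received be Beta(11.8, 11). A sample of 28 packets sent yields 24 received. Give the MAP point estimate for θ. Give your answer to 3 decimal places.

θ̂_MAP = 0.713

Prior: Beta(11.8, 11).
Data: 24 successes in 28 trials. The binomial likelihood contributes θ^24(1−θ)^4, so the posterior is Beta(11.8+24, 11+4) = Beta(35.8, 15).
For Beta(a, b) with a, b > 1 the mode is (a−1)/(a+b−2) = 34.8/48.8 ≈ 0.713.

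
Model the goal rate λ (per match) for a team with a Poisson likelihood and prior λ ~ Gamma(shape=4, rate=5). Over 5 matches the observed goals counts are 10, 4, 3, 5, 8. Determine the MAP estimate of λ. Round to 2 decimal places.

Σxᵢ = 10+4+3+5+8 = 30, with n = 5.
Posterior ∝ λ^3e^(−5λ) · λ^30e^(−5λ) = λ^33e^(−10λ), i.e. Gamma(shape=34, rate=10).
The mode of a Gamma(a, b) with a ≥ 1 (shape–rate) is (a−1)/b = 33/10 ≈ 3.30.

λ̂_MAP = 3.30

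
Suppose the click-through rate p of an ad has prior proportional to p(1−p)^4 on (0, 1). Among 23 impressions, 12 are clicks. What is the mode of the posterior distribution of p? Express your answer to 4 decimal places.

The prior density ∝ p(1−p)^4 is the kernel of Beta(2, 5).
Data: 12 successes in 23 trials. The binomial likelihood contributes p^12(1−p)^11, so the posterior is Beta(2+12, 5+11) = Beta(14, 16).
For Beta(a, b) with a, b > 1 the mode is (a−1)/(a+b−2) = 13/28 ≈ 0.4643.

p̂_MAP = 0.4643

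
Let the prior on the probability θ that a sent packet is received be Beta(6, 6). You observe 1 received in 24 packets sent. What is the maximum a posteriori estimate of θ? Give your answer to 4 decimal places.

θ̂_MAP = 0.1765

Prior: Beta(6, 6).
Data: 1 success in 24 trials. The binomial likelihood contributes θ(1−θ)^23, so the posterior is Beta(6+1, 6+23) = Beta(7, 29).
For Beta(a, b) with a, b > 1 the mode is (a−1)/(a+b−2) = 6/34 ≈ 0.1765.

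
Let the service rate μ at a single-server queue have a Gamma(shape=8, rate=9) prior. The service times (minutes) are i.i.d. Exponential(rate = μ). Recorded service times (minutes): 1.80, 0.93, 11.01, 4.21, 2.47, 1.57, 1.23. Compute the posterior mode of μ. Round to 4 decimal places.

The Exponential(rate=μ) likelihood is ∝ μ^n e^(−μΣtᵢ). Here n = 7 and Σtᵢ = 1.80 + 0.93 + 11.01 + 4.21 + 2.47 + 1.57 + 1.23 = 23.22.
Posterior ∝ μ^7e^(−9μ) · μ^7e^(−23.22μ) = μ^14e^(−32.22μ), i.e. Gamma(15, 32.22).
Mode = (a−1)/b = 14/32.22 ≈ 0.4345.

μ̂_MAP = 0.4345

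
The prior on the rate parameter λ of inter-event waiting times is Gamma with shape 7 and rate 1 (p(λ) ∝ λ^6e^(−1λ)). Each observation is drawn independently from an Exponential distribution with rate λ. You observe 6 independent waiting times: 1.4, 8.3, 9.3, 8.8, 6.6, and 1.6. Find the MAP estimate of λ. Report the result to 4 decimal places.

λ̂_MAP = 0.3243

The Exponential(rate=λ) likelihood is ∝ λ^n e^(−λΣtᵢ). Here n = 6 and Σtᵢ = 1.4 + 8.3 + 9.3 + 8.8 + 6.6 + 1.6 = 36.
Posterior ∝ λ^6e^(−1λ) · λ^6e^(−36λ) = λ^12e^(−37λ), i.e. Gamma(13, 37).
Mode = (a−1)/b = 12/37 ≈ 0.3243.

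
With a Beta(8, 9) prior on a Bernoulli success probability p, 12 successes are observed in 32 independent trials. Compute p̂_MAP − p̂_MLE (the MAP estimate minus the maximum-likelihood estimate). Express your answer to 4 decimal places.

Posterior is Beta(20, 29); MAP = (20−1)/(49−2) = 19/47 ≈ 0.40426.
MLE ignores the prior: p̂_MLE = k/n = 12/32 ≈ 0.37500.
Difference = 19/47 − 12/32 = 11/376 ≈ 0.0293.

MAP − MLE = 0.0293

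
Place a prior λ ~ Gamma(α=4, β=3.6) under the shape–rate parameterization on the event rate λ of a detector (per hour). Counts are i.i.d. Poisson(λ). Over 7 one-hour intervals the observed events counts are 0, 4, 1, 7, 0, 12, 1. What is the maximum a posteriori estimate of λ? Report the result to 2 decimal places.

λ̂_MAP = 2.64

Σxᵢ = 0+4+1+7+0+12+1 = 25, with n = 7.
Posterior ∝ λ^3e^(−3.6λ) · λ^25e^(−7λ) = λ^28e^(−10.6λ), i.e. Gamma(shape=29, rate=10.6).
The mode of a Gamma(a, b) with a ≥ 1 (shape–rate) is (a−1)/b = 28/10.6 ≈ 2.64.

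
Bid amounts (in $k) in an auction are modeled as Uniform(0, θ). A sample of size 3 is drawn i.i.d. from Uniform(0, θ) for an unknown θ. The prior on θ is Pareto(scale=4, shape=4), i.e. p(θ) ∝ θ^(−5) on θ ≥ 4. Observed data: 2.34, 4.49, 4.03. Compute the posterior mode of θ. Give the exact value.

θ̂_MAP = 4.49

The Uniform(0, θ) likelihood is θ^(−n) for θ ≥ max(xᵢ), zero otherwise. Here max(xᵢ) = 4.49.
Posterior ∝ θ^(−5) · θ^(−3) = θ^(−8) on θ ≥ max(4, 4.49) = 4.49.
This density is strictly decreasing in θ, so the posterior mode lies at the lower boundary of the support.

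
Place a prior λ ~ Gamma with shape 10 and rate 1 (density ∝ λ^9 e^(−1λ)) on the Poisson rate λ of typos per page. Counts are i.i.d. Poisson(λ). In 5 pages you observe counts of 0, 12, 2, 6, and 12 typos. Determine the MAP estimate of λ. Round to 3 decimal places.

λ̂_MAP = 6.833

Σxᵢ = 0+12+2+6+12 = 32, with n = 5.
Posterior ∝ λ^9e^(−1λ) · λ^32e^(−5λ) = λ^41e^(−6λ), i.e. Gamma(shape=42, rate=6).
The mode of a Gamma(a, b) with a ≥ 1 (shape–rate) is (a−1)/b = 41/6 ≈ 6.833.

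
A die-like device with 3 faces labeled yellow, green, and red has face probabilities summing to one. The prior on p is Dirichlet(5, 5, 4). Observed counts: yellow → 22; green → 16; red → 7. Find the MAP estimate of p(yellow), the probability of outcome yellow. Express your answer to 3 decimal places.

The posterior is Dirichlet(αᵢ + nᵢ) = Dirichlet(27, 21, 11).
For a Dirichlet(a₁,…,a_K) with all aᵢ > 1, the mode has j-th component (aⱼ − 1)/(Σaᵢ − K).
Here Σaᵢ = 59 and K = 3, so p(yellow) = (27 − 1)/(59 − 3) = 26/56 ≈ 0.464.

MAP estimate of p(yellow) = 0.464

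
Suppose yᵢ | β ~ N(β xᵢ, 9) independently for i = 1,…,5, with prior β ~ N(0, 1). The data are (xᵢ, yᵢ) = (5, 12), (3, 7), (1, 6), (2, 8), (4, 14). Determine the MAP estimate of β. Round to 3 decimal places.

log p(β | y) = −Σ(yᵢ − βxᵢ)²/(2·9) − β²/(2·1) + const.
Setting the derivative to zero: Σxᵢ(yᵢ − βxᵢ)/9 − β/1 = 0, so β = Σxᵢyᵢ / (Σxᵢ² + σ²/τ²).
Σxᵢyᵢ = 5·12 + 3·7 + 1·6 + 2·8 + 4·14 = 159; Σxᵢ² = 55; σ²/τ² = 9.
β̂_MAP = 159 / (55 + 9) = 159/64 ≈ 2.484.

β̂_MAP = 2.484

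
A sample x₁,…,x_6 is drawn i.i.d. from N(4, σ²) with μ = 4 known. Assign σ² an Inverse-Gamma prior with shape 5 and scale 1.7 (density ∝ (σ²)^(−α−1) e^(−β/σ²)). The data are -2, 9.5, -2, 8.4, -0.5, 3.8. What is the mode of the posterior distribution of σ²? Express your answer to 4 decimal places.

σ̂²_MAP = 8.0722

Sum of squared deviations about the known mean: SS = (-2−4)² + (9.5−4)² + (-2−4)² + (8.4−4)² + (-0.5−4)² + (3.8−4)² = 141.9.
The Normal likelihood contributes (σ²)^(−n/2) exp(−SS/(2σ²)), so the posterior is Inverse-Gamma(α + n/2, β + SS/2) = Inverse-Gamma(8, 72.65).
The mode of Inverse-Gamma(a, b) is b/(a+1) = 72.65/9 ≈ 8.0722.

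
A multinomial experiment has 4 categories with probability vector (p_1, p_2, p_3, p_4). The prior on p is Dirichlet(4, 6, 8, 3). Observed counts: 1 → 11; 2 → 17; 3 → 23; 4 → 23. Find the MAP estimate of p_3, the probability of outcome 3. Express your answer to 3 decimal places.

MAP estimate: 0.330

The posterior is Dirichlet(αᵢ + nᵢ) = Dirichlet(15, 23, 31, 26).
For a Dirichlet(a₁,…,a_K) with all aᵢ > 1, the mode has j-th component (aⱼ − 1)/(Σaᵢ − K).
Here Σaᵢ = 95 and K = 4, so p_3 = (31 − 1)/(95 − 4) = 30/91 ≈ 0.330.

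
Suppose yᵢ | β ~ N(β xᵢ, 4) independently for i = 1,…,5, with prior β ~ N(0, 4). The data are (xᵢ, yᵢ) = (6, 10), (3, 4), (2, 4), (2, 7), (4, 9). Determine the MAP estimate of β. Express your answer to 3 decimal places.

β̂_MAP = 1.857

log p(β | y) = −Σ(yᵢ − βxᵢ)²/(2·4) − β²/(2·4) + const.
Setting the derivative to zero: Σxᵢ(yᵢ − βxᵢ)/4 − β/4 = 0, so β = Σxᵢyᵢ / (Σxᵢ² + σ²/τ²).
Σxᵢyᵢ = 6·10 + 3·4 + 2·4 + 2·7 + 4·9 = 130; Σxᵢ² = 69; σ²/τ² = 1.
β̂_MAP = 130 / (69 + 1) = 130/70 ≈ 1.857.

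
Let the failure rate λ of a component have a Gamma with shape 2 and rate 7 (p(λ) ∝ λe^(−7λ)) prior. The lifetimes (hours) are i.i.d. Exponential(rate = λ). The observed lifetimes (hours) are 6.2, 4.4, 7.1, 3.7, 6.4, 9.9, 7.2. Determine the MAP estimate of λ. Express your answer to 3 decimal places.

The Exponential(rate=λ) likelihood is ∝ λ^n e^(−λΣtᵢ). Here n = 7 and Σtᵢ = 6.2 + 4.4 + 7.1 + 3.7 + 6.4 + 9.9 + 7.2 = 44.9.
Posterior ∝ λe^(−7λ) · λ^7e^(−44.9λ) = λ^8e^(−51.9λ), i.e. Gamma(9, 51.9).
Mode = (a−1)/b = 8/51.9 ≈ 0.154.

λ̂_MAP = 0.154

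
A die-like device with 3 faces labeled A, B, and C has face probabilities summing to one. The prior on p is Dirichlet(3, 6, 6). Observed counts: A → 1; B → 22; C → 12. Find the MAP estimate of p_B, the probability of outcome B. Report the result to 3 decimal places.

MAP estimate of p_B = 0.574

The posterior is Dirichlet(αᵢ + nᵢ) = Dirichlet(4, 28, 18).
For a Dirichlet(a₁,…,a_K) with all aᵢ > 1, the mode has j-th component (aⱼ − 1)/(Σaᵢ − K).
Here Σaᵢ = 50 and K = 3, so p_B = (28 − 1)/(50 − 3) = 27/47 ≈ 0.574.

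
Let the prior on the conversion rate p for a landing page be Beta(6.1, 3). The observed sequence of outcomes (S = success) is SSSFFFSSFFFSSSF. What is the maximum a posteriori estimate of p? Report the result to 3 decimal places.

Prior: Beta(6.1, 3).
Data: 8 successes in 15 trials (from the sequence). The binomial likelihood contributes p^8(1−p)^7, so the posterior is Beta(6.1+8, 3+7) = Beta(14.1, 10).
For Beta(a, b) with a, b > 1 the mode is (a−1)/(a+b−2) = 13.1/22.1 ≈ 0.593.

p̂_MAP = 0.593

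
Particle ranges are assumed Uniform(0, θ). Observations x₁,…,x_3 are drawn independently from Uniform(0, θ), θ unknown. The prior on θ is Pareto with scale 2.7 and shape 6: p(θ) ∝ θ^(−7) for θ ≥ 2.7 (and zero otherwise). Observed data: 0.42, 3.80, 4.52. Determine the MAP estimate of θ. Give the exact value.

The Uniform(0, θ) likelihood is θ^(−n) for θ ≥ max(xᵢ), zero otherwise. Here max(xᵢ) = 4.52.
Posterior ∝ θ^(−7) · θ^(−3) = θ^(−10) on θ ≥ max(2.7, 4.52) = 4.52.
This density is strictly decreasing in θ, so the posterior mode lies at the lower boundary of the support.

θ̂_MAP = 4.52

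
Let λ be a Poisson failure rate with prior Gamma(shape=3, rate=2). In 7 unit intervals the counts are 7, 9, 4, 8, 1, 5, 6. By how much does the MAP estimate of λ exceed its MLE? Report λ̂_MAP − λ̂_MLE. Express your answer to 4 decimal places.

Σxᵢ = 40. Posterior is Gamma(43, 9); MAP = (43−1)/9 = 42/9 ≈ 4.66667.
MLE = x̄ = 40/7 ≈ 5.71429.
Difference = 42/9 − 40/7 = -22/21 ≈ -1.0476.

MAP − MLE = -1.0476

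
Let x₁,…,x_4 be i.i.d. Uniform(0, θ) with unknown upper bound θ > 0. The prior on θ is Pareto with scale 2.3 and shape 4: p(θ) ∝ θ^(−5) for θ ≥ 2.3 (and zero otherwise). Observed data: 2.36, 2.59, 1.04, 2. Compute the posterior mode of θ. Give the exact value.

θ̂_MAP = 2.59

The Uniform(0, θ) likelihood is θ^(−n) for θ ≥ max(xᵢ), zero otherwise. Here max(xᵢ) = 2.59.
Posterior ∝ θ^(−5) · θ^(−4) = θ^(−9) on θ ≥ max(2.3, 2.59) = 2.59.
This density is strictly decreasing in θ, so the posterior mode lies at the lower boundary of the support.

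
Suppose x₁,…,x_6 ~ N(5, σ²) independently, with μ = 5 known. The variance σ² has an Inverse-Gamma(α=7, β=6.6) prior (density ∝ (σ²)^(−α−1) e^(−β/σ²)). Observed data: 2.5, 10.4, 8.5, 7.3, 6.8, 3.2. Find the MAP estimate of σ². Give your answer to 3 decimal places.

Sum of squared deviations about the known mean: SS = (2.5−5)² + (10.4−5)² + (8.5−5)² + (7.3−5)² + (6.8−5)² + (3.2−5)² = 59.43.
The Normal likelihood contributes (σ²)^(−n/2) exp(−SS/(2σ²)), so the posterior is Inverse-Gamma(α + n/2, β + SS/2) = Inverse-Gamma(10, 36.315).
The mode of Inverse-Gamma(a, b) is b/(a+1) = 36.315/11 ≈ 3.301.

σ̂²_MAP = 3.301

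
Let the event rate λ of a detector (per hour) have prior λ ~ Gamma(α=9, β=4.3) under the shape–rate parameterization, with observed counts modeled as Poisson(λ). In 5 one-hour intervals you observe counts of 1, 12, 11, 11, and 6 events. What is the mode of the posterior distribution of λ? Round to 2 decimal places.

Σxᵢ = 1+12+11+11+6 = 41, with n = 5.
Posterior ∝ λ^8e^(−4.3λ) · λ^41e^(−5λ) = λ^49e^(−9.3λ), i.e. Gamma(shape=50, rate=9.3).
The mode of a Gamma(a, b) with a ≥ 1 (shape–rate) is (a−1)/b = 49/9.3 ≈ 5.27.

λ̂_MAP = 5.27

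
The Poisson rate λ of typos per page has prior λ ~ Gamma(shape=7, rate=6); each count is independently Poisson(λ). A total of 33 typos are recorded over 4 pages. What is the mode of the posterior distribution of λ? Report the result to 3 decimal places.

λ̂_MAP = 3.900

Σxᵢ = 33, n = 4.
Posterior ∝ λ^6e^(−6λ) · λ^33e^(−4λ) = λ^39e^(−10λ), i.e. Gamma(shape=40, rate=10).
The mode of a Gamma(a, b) with a ≥ 1 (shape–rate) is (a−1)/b = 39/10 ≈ 3.900.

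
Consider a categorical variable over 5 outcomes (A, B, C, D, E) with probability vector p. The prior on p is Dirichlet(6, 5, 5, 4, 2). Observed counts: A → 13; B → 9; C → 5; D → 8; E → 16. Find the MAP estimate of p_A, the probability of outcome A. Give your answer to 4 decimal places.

The posterior is Dirichlet(αᵢ + nᵢ) = Dirichlet(19, 14, 10, 12, 18).
For a Dirichlet(a₁,…,a_K) with all aᵢ > 1, the mode has j-th component (aⱼ − 1)/(Σaᵢ − K).
Here Σaᵢ = 73 and K = 5, so p_A = (19 − 1)/(73 − 5) = 18/68 ≈ 0.2647.

MAP estimate of p_A = 0.2647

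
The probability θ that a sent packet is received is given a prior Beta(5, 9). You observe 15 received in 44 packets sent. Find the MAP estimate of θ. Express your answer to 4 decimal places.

Prior: Beta(5, 9).
Data: 15 successes in 44 trials. The binomial likelihood contributes θ^15(1−θ)^29, so the posterior is Beta(5+15, 9+29) = Beta(20, 38).
For Beta(a, b) with a, b > 1 the mode is (a−1)/(a+b−2) = 19/56 ≈ 0.3393.

θ̂_MAP = 0.3393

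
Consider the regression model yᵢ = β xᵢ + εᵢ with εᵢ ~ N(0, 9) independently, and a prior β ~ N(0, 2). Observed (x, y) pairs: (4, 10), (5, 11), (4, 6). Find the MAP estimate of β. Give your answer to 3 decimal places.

log p(β | y) = −Σ(yᵢ − βxᵢ)²/(2·9) − β²/(2·2) + const.
Setting the derivative to zero: Σxᵢ(yᵢ − βxᵢ)/9 − β/2 = 0, so β = Σxᵢyᵢ / (Σxᵢ² + σ²/τ²).
Σxᵢyᵢ = 4·10 + 5·11 + 4·6 = 119; Σxᵢ² = 57; σ²/τ² = 4.5.
β̂_MAP = 119 / (57 + 4.5) = 119/61.5 ≈ 1.935.

β̂_MAP = 1.935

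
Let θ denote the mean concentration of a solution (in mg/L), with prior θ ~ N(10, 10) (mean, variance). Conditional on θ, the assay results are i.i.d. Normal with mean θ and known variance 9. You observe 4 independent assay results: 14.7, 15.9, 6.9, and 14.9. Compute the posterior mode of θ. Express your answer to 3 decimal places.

θ̂_MAP = 12.531

n = 4; x̄ = (14.7 + 15.9 + 6.9 + 14.9)/4 = 52.4/4 = 13.1.
For a Normal prior and Normal likelihood with known variance, the posterior is Normal; its mode equals its mean, the precision-weighted average.
Prior precision 1/σ₀² = 1/10 = 0.1; data precision n/σ² = 4/9.
θ̂ = (0.1·10 + (4/9)·13.1) / (0.1 + 4/9) = (307/45)/(49/90) = 614/49 ≈ 12.531.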